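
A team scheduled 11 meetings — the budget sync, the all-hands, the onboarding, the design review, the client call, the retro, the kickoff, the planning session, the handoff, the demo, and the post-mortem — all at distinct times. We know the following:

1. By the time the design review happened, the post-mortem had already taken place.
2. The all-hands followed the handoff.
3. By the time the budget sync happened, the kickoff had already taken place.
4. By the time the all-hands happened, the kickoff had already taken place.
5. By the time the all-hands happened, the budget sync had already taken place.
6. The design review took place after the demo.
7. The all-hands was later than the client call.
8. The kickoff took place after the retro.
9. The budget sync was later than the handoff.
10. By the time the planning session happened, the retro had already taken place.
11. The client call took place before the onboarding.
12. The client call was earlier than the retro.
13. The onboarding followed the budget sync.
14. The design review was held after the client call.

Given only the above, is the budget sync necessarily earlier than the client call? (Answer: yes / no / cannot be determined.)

no

Tracing the constraints gives the client call → the retro → the kickoff → the budget sync, so the client call must come before the budget sync.
That means the budget sync cannot be before the client call.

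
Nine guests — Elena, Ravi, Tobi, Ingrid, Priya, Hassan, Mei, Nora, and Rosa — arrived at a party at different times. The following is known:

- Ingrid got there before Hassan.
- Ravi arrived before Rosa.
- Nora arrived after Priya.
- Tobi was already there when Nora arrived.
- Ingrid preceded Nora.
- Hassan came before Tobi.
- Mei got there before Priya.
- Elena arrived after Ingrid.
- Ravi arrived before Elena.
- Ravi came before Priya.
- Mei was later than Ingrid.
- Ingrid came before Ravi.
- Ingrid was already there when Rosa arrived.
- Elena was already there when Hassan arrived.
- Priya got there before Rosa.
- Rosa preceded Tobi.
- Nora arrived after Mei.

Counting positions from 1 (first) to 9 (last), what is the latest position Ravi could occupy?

3

Ravi must come before Elena, Hassan, Nora, Priya, Rosa, and Tobi — 6 guests forced after them.
Everything else can be placed before Ravi in some valid order, so Ravi can sit as late as position 9 − 6 = 3.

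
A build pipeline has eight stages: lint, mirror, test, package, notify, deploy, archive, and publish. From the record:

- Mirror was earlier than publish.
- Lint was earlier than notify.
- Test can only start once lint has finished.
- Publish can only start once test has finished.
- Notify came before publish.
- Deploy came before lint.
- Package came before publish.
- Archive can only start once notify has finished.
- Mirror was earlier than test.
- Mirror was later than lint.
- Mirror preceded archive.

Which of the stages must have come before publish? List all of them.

Directly stated before publish: mirror, notify, package, and test.
Deploy reaches publish via deploy → lint → test → publish.
Lint reaches publish via lint → test → publish.
No chain forces archive ahead of publish.

deploy, lint, mirror, notify, package, test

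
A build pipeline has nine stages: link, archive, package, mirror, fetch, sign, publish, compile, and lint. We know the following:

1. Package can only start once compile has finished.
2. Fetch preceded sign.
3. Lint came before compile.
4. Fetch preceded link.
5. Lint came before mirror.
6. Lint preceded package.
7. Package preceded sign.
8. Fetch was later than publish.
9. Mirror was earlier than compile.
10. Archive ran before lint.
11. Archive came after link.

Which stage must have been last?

sign

Every other stage has a chain of constraints placing it before sign, so sign is last.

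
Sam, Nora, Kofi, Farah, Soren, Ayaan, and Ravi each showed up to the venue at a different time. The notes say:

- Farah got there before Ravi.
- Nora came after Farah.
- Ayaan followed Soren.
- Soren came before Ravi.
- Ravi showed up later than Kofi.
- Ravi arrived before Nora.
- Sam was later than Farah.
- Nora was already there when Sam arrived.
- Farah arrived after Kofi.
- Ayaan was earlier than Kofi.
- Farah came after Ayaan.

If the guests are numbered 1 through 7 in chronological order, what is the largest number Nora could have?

6

Nora must come before Sam — 1 guest forced after them.
Everything else can be placed before Nora in some valid order, so Nora can sit as late as position 7 − 1 = 6.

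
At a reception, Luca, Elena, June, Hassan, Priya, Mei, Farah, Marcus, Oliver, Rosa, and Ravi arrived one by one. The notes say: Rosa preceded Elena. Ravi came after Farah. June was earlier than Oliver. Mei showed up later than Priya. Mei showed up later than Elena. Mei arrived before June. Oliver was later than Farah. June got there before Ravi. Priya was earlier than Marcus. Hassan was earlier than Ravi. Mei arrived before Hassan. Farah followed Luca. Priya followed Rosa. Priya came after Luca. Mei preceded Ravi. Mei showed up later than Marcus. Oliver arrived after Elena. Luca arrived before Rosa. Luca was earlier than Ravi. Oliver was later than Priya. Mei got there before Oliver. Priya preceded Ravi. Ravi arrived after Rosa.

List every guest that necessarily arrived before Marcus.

Directly stated before Marcus: Priya.
Luca reaches Marcus via Luca → Priya → Marcus.
Rosa reaches Marcus via Rosa → Priya → Marcus.
No chain forces Mei (or any of the others) ahead of Marcus.

Luca, Priya, Rosa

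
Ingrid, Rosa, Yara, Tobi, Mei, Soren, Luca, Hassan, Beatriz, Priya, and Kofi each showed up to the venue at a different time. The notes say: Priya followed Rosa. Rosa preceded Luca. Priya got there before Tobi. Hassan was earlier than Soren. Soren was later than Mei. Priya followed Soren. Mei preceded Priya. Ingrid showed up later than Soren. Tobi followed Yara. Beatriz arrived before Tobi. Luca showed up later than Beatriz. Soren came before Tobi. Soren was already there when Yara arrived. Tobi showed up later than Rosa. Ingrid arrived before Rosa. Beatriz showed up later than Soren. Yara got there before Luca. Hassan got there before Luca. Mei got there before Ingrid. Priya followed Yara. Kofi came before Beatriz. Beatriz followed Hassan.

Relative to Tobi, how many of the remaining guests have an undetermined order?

Forced before Tobi: Beatriz, Hassan, Ingrid, Kofi, Mei, Priya, Rosa, Soren, and Yara.
That leaves Luca with no forced order relative to Tobi — 1.

1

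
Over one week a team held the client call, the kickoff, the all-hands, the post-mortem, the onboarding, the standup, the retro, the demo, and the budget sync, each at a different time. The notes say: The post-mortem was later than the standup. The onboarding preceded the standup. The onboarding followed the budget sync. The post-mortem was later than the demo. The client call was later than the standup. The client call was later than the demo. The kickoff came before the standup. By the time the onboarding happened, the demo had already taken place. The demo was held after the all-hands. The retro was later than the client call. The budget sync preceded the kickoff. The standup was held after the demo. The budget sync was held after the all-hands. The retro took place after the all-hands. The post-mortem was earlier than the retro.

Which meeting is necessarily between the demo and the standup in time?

the onboarding

Tracing the constraints gives the demo → the onboarding → the standup, so the onboarding sits after the demo and before the standup.
No other meeting is forced both after the demo and before the standup.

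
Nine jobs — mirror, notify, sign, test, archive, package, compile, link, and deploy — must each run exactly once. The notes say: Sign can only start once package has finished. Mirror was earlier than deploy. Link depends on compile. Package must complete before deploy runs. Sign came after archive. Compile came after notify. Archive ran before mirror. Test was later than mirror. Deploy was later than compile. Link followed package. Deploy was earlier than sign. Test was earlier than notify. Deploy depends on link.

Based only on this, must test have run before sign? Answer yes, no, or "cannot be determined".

Chain the constraints: test → notify → compile → deploy → sign. Each link is directly stated, so test comes before sign.

yes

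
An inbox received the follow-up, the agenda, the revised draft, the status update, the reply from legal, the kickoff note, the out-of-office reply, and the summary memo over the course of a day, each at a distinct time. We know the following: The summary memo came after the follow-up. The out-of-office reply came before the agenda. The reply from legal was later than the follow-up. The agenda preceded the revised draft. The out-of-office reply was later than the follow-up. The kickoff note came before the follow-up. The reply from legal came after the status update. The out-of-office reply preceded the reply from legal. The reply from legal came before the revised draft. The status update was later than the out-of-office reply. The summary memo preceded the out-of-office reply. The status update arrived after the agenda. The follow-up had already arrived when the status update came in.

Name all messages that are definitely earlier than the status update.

Directly stated before the status update: the agenda, the follow-up, and the out-of-office reply.
The kickoff note reaches the status update via the kickoff note → the follow-up → the status update.
The summary memo reaches the status update via the summary memo → the out-of-office reply → the status update.
No chain forces the reply from legal (or any of the others) ahead of the status update.

the agenda, the follow-up, the kickoff note, the out-of-office reply, the summary memo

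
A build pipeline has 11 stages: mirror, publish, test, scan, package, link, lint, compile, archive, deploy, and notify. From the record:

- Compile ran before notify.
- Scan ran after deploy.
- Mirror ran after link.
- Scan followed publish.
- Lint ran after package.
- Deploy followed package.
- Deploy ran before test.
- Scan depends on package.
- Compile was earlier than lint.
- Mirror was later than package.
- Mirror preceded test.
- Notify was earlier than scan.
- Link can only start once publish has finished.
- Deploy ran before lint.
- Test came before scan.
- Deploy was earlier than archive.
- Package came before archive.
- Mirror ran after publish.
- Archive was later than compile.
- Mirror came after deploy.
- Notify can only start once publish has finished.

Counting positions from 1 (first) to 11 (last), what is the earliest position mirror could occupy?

Deploy, link, package, and publish must all come before mirror — 4 forced predecessors.
Nothing else is forced ahead of mirror, so its earliest slot is position 4 + 1 = 5.

5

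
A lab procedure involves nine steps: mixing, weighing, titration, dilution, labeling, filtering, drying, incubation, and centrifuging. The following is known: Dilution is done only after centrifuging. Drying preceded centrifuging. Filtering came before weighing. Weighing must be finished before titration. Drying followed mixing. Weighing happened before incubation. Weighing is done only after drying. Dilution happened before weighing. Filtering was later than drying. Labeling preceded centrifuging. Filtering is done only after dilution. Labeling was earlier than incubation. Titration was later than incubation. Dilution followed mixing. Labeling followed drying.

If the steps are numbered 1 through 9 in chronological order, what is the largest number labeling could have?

3

Labeling must come before centrifuging, dilution, filtering, incubation, titration, and weighing — 6 steps forced after it.
Everything else can be placed before labeling in some valid order, so labeling can sit as late as position 9 − 6 = 3.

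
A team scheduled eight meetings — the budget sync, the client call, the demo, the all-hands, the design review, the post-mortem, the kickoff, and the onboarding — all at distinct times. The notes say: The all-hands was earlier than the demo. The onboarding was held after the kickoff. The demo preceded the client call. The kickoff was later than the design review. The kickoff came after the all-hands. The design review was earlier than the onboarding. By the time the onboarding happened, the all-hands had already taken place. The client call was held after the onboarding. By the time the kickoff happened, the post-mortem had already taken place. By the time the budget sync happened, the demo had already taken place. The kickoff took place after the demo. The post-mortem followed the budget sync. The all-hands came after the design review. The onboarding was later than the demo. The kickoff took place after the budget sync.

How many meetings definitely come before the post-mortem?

Directly stated before the post-mortem: the budget sync.
The all-hands reaches the post-mortem via the all-hands → the demo → the budget sync → the post-mortem.
The demo reaches the post-mortem via the demo → the budget sync → the post-mortem.
The design review reaches the post-mortem via the design review → the all-hands → the demo → the budget sync → the post-mortem.
No chain forces the client call (or any of the others) ahead of the post-mortem.
That's the all-hands, the budget sync, the demo, and the design review — 4 in all.

4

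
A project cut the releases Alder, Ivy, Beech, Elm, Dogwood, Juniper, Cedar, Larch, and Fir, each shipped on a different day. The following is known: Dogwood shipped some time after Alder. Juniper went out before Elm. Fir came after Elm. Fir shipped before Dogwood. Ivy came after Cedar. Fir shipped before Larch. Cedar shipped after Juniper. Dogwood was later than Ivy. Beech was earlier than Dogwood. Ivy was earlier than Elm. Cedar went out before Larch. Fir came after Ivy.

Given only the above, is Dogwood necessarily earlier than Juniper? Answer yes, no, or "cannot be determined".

no

Tracing the constraints gives Juniper → Elm → Fir → Dogwood, so Juniper must come before Dogwood.
That means Dogwood cannot be before Juniper.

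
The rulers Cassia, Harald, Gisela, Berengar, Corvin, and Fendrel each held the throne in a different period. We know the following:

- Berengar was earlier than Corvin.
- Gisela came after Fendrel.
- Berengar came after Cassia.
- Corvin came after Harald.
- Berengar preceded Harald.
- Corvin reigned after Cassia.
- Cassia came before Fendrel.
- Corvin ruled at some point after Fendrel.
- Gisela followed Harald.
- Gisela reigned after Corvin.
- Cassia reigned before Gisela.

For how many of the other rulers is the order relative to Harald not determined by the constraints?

1

Forced before Harald: Berengar and Cassia; forced after Harald: Corvin and Gisela.
That leaves Fendrel with no forced order relative to Harald — 1.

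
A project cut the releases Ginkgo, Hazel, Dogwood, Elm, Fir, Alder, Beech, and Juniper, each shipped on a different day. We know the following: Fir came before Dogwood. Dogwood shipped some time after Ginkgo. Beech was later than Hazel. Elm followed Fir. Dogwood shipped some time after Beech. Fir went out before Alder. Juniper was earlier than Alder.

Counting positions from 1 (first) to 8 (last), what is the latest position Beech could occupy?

Beech must come before Dogwood — 1 release forced after it.
Everything else can be placed before Beech in some valid order, so Beech can sit as late as position 8 − 1 = 7.

7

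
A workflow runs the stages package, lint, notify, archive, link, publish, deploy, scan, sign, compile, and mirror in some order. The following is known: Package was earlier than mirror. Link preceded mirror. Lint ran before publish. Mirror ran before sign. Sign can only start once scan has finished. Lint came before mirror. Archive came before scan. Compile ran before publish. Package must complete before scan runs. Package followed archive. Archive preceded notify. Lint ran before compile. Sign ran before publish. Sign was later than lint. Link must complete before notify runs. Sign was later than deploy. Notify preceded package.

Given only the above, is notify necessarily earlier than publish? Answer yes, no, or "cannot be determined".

Chain the constraints: notify → package → scan → sign → publish. Each link is directly stated, so notify comes before publish.

yes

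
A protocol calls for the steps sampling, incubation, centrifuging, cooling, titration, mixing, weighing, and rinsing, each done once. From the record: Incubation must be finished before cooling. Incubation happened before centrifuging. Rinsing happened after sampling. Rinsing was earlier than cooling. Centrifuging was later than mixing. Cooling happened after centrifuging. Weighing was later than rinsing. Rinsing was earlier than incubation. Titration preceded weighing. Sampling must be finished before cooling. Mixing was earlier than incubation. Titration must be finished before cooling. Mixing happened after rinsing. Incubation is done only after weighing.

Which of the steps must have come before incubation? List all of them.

Directly stated before incubation: mixing, rinsing, and weighing.
Sampling reaches incubation via sampling → rinsing → incubation.
Titration reaches incubation via titration → weighing → incubation.
No chain forces cooling (or any of the others) ahead of incubation.

mixing, rinsing, sampling, titration, weighing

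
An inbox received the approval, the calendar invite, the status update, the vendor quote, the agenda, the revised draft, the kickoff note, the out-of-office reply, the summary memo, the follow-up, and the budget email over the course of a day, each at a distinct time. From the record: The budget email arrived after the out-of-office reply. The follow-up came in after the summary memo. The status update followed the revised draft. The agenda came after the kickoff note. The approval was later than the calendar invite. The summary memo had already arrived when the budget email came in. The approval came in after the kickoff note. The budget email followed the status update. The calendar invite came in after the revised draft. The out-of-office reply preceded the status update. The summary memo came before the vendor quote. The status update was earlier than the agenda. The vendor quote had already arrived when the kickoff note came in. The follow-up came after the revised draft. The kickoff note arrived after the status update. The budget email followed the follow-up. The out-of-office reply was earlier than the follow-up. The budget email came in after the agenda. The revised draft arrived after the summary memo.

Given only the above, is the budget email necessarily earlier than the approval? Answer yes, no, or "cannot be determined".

cannot be determined

No chain of stated constraints runs from the budget email to the approval, and none runs from the approval to the budget email either.
So the relative order of the budget email and the approval is not fixed by the given facts.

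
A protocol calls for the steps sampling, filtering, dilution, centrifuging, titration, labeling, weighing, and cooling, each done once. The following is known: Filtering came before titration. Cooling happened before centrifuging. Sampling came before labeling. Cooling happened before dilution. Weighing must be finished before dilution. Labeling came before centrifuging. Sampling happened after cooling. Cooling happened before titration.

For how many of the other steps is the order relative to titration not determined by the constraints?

5

Forced before titration: cooling and filtering.
That leaves centrifuging, dilution, labeling, sampling, and weighing with no forced order relative to titration — 5.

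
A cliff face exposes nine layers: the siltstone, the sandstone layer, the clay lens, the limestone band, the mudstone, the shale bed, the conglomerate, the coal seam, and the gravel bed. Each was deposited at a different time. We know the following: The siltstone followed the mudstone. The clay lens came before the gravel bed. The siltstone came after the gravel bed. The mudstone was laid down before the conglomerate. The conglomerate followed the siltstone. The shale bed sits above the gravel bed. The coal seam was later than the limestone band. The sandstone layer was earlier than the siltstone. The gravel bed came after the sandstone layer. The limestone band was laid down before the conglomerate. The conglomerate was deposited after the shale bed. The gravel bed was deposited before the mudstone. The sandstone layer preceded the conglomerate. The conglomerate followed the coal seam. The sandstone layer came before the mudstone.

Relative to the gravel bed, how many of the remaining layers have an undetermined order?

Forced before the gravel bed: the clay lens and the sandstone layer; forced after the gravel bed: the conglomerate, the mudstone, the shale bed, and the siltstone.
That leaves the coal seam and the limestone band with no forced order relative to the gravel bed — 2.

2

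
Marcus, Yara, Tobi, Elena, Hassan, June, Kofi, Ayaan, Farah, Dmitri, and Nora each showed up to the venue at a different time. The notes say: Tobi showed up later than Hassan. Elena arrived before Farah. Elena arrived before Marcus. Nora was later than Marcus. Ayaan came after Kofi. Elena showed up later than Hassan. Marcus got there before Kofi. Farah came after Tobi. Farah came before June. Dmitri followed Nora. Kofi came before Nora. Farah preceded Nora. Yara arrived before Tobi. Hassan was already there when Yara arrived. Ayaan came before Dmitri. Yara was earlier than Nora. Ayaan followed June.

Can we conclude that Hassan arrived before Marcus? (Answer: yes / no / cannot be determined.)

Chain the constraints: Hassan → Elena → Marcus. Each link is directly stated, so Hassan comes before Marcus.

yes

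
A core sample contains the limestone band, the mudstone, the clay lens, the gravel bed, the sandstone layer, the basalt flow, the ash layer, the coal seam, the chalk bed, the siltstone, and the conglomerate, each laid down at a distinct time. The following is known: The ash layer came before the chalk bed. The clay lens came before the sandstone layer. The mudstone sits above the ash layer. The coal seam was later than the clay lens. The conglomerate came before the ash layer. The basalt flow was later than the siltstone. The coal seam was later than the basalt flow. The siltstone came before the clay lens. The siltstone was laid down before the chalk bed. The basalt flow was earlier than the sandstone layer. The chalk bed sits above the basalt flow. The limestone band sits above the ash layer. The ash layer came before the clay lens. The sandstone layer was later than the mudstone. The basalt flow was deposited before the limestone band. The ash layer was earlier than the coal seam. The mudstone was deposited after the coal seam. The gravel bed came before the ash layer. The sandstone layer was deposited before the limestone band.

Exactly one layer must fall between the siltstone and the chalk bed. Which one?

Tracing the constraints gives the siltstone → the basalt flow → the chalk bed, so the basalt flow sits after the siltstone and before the chalk bed.
No other layer is forced both after the siltstone and before the chalk bed.

the basalt flow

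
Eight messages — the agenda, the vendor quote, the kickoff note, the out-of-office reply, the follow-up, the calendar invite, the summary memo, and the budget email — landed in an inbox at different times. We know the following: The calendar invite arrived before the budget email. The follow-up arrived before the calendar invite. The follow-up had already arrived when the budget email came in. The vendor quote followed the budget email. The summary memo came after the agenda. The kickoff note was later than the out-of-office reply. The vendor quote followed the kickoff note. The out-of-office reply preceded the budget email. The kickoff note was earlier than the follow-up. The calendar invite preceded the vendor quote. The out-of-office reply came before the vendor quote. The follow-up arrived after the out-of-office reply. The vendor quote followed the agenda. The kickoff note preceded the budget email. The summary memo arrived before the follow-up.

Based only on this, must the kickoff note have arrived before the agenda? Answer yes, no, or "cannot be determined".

cannot be determined

No chain of stated constraints runs from the kickoff note to the agenda, and none runs from the agenda to the kickoff note either.
So the relative order of the kickoff note and the agenda is not fixed by the given facts.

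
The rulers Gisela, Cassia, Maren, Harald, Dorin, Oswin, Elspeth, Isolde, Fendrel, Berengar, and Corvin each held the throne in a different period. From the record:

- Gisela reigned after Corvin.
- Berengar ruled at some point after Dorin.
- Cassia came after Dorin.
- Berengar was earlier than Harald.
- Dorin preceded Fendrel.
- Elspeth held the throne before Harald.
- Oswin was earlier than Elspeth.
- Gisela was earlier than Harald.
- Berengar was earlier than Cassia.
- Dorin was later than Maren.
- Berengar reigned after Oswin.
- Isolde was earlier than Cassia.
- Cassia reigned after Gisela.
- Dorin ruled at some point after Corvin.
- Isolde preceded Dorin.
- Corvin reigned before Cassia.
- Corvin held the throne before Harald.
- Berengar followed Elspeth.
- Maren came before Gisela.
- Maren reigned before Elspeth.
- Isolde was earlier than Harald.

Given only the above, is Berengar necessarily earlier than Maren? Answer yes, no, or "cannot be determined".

no

Tracing the constraints gives Maren → Elspeth → Berengar, so Maren must come before Berengar.
That means Berengar cannot be before Maren.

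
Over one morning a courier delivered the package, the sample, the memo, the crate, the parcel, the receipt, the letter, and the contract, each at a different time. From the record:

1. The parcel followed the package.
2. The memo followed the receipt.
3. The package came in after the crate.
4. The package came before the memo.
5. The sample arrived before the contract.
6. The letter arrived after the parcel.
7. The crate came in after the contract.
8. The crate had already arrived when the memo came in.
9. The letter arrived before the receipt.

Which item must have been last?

the memo

Every other item has a chain of constraints placing it before the memo, so the memo is last.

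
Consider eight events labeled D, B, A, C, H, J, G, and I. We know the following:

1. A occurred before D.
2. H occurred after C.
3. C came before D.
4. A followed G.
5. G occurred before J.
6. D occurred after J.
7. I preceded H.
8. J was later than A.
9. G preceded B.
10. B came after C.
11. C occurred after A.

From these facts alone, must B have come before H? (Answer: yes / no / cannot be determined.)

No chain of stated constraints runs from B to H, and none runs from H to B either.
So the relative order of B and H is not fixed by the given facts.

cannot be determined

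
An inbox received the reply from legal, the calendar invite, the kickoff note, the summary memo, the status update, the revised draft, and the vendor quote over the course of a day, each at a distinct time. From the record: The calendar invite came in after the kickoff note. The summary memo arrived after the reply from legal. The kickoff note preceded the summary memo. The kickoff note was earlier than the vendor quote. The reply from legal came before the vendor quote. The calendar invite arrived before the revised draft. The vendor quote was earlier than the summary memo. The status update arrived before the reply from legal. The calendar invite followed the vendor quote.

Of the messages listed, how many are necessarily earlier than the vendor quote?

3

Directly stated before the vendor quote: the kickoff note and the reply from legal.
The status update reaches the vendor quote via the status update → the reply from legal → the vendor quote.
No chain forces the revised draft (or any of the others) ahead of the vendor quote.
That's the kickoff note, the reply from legal, and the status update — 3 in all.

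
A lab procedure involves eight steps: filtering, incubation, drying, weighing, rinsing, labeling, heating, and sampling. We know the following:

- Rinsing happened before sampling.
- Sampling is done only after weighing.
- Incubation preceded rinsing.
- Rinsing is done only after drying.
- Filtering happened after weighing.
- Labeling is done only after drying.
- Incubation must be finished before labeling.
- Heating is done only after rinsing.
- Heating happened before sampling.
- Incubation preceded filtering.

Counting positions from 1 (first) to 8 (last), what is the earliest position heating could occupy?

4

Drying, incubation, and rinsing must all come before heating — 3 forced predecessors.
Nothing else is forced ahead of heating, so its earliest slot is position 3 + 1 = 4.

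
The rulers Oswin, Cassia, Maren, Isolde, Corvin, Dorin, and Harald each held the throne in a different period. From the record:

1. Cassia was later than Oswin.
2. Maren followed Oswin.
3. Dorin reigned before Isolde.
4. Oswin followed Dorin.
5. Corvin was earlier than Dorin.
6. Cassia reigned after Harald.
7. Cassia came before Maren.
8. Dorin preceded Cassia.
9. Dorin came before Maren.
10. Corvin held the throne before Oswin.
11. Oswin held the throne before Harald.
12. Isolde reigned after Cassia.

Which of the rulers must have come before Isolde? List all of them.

Cassia, Corvin, Dorin, Harald, Oswin

Directly stated before Isolde: Cassia and Dorin.
Corvin reaches Isolde via Corvin → Dorin → Isolde.
Harald reaches Isolde via Harald → Cassia → Isolde.
Oswin reaches Isolde via Oswin → Cassia → Isolde.
No chain forces Maren ahead of Isolde.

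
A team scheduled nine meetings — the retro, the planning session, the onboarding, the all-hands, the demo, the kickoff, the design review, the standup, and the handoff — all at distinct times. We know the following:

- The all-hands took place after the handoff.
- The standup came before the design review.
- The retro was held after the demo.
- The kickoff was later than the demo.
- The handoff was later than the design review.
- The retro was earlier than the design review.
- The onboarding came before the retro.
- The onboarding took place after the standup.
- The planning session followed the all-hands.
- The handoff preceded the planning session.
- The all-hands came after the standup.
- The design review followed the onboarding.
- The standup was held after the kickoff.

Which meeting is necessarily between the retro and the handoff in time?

Tracing the constraints gives the retro → the design review → the handoff, so the design review sits after the retro and before the handoff.
No other meeting is forced both after the retro and before the handoff.

the design review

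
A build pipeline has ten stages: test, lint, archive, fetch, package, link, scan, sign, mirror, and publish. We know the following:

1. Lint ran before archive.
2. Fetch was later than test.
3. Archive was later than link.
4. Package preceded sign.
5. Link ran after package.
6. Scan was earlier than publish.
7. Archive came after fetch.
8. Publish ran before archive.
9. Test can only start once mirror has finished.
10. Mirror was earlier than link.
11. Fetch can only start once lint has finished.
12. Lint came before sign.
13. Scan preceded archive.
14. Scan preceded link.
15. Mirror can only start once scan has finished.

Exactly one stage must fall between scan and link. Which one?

mirror

Tracing the constraints gives scan → mirror → link, so mirror sits after scan and before link.
No other stage is forced both after scan and before link.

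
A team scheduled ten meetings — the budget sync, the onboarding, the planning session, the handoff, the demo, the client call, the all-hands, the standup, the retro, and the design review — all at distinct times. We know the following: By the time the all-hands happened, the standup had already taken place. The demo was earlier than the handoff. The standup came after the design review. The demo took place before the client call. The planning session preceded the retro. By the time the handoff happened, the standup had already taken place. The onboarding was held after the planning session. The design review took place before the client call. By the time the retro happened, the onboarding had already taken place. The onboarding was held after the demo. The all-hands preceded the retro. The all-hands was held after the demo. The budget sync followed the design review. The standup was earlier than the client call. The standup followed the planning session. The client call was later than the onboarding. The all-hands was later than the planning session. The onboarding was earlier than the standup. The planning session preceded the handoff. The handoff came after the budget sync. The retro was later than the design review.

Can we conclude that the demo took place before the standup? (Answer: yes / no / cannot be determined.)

Chain the constraints: the demo → the onboarding → the standup. Each link is directly stated, so the demo comes before the standup.

yes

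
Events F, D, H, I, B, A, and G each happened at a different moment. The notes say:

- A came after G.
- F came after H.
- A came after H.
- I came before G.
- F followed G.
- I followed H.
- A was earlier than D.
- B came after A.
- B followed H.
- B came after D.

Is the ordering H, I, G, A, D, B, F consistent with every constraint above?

yes

Check each stated constraint against the proposed order — e.g. H is ahead of B; H is ahead of F. Every pair is in the required order; nothing is violated.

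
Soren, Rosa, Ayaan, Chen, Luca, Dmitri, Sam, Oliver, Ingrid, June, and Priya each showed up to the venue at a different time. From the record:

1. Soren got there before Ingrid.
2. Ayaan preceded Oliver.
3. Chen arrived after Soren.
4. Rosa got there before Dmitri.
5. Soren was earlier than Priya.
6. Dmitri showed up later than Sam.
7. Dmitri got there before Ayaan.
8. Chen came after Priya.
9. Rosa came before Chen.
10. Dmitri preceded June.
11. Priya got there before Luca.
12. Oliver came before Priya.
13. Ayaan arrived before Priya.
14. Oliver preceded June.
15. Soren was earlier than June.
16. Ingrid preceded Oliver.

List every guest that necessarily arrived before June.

Ayaan, Dmitri, Ingrid, Oliver, Rosa, Sam, Soren

Directly stated before June: Dmitri, Oliver, and Soren.
Ayaan reaches June via Ayaan → Oliver → June.
Ingrid reaches June via Ingrid → Oliver → June.
Rosa reaches June via Rosa → Dmitri → June.
Likewise Sam reaches June by chaining the stated constraints.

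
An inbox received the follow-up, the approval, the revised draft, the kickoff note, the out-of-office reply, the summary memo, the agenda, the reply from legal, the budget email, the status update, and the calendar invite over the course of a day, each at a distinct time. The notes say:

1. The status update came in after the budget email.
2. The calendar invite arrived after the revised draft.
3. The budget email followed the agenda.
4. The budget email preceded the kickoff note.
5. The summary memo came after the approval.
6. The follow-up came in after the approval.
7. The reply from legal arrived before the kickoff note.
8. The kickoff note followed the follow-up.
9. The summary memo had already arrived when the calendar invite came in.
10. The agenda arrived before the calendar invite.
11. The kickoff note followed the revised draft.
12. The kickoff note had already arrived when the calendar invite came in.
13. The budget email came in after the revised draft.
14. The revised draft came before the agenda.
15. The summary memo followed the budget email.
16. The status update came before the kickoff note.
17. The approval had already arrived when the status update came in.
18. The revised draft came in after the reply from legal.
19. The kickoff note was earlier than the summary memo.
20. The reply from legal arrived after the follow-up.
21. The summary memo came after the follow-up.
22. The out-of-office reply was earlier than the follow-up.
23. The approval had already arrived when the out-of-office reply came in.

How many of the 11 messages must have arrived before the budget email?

Directly stated before the budget email: the agenda and the revised draft.
The approval reaches the budget email via the approval → the follow-up → the reply from legal → the revised draft → the budget email.
The follow-up reaches the budget email via the follow-up → the reply from legal → the revised draft → the budget email.
The out-of-office reply reaches the budget email via the out-of-office reply → the follow-up → the reply from legal → the revised draft → the budget email.
Likewise the reply from legal reaches the budget email by chaining the stated constraints.
That's the agenda, the approval, the follow-up, the out-of-office reply, the reply from legal, and the revised draft — 6 in all.

6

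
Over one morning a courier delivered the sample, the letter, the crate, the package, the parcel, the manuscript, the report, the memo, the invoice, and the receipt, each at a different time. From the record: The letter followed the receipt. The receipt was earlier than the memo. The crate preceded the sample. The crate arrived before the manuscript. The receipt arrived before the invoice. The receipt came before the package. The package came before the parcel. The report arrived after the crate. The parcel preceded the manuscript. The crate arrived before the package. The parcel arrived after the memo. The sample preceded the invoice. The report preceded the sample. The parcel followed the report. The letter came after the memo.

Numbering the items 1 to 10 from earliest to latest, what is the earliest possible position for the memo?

The receipt must come before the memo — 1 forced predecessor.
Nothing else is forced ahead of the memo, so its earliest slot is position 1 + 1 = 2.

2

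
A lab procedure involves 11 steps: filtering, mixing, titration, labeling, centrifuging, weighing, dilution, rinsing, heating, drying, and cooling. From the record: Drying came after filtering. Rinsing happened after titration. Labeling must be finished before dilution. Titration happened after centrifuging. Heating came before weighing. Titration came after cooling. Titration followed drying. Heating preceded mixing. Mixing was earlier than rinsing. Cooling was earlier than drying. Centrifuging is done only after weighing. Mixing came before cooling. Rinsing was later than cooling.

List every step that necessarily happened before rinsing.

centrifuging, cooling, drying, filtering, heating, mixing, titration, weighing

Directly stated before rinsing: cooling, mixing, and titration.
Centrifuging reaches rinsing via centrifuging → titration → rinsing.
Drying reaches rinsing via drying → titration → rinsing.
Filtering reaches rinsing via filtering → drying → titration → rinsing.
Likewise heating and weighing each reach rinsing by chaining the stated constraints.
No chain forces labeling (or any of the others) ahead of rinsing.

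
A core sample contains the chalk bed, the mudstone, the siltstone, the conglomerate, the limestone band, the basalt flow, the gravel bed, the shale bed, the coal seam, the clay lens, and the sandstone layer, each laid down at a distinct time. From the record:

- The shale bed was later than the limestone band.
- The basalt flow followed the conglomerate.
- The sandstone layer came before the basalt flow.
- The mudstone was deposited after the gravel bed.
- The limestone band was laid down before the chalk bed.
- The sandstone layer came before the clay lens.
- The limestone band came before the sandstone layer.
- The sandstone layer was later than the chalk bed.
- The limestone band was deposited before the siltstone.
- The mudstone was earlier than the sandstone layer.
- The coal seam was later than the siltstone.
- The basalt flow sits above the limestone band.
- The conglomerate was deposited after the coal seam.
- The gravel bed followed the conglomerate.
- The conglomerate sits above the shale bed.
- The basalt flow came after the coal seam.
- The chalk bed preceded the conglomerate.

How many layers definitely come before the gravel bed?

Directly stated before the gravel bed: the conglomerate.
The chalk bed reaches the gravel bed via the chalk bed → the conglomerate → the gravel bed.
The coal seam reaches the gravel bed via the coal seam → the conglomerate → the gravel bed.
The limestone band reaches the gravel bed via the limestone band → the chalk bed → the conglomerate → the gravel bed.
Likewise the shale bed and the siltstone each reach the gravel bed by chaining the stated constraints.
No chain forces the clay lens (or any of the others) ahead of the gravel bed.
That's the chalk bed, the coal seam, the conglomerate, the limestone band, the shale bed, and the siltstone — 6 in all.

6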